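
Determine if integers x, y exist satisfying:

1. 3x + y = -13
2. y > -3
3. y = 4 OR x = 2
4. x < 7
No

A contradictory subset is {3x + y = -13, y > -3, y = 4 OR x = 2}. No integer assignment can satisfy these jointly:

  - 3x + y = -13: is a linear equation tying the variables together
  - y > -3: bounds one variable relative to a constant
  - y = 4 OR x = 2: forces a choice: either y = 4 or x = 2

Split on the disjunction (y = 4 OR x = 2):
  • If y = 4: with y = 4, every remaining term of the linear equation is divisible by 3, so the left side is ≡ 0 (mod 3); but the right side -17 ≡ 1 (mod 3). No integers can satisfy it.
  • If x = 2: the equation forces y = -19, which contradicts the bound y ≥ -2.
Both branches are infeasible, so the system has no integer solution.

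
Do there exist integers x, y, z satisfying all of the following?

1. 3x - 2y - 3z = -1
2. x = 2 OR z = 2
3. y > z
Yes

Take x = 5, y = 5, z = 2. Substituting into each constraint:
  (1) 3(5) - 2(5) - 3(2) = -1 ✓
  (2) z = 2, target 2 ✓ (second branch holds)
  (3) 5 > 2 ✓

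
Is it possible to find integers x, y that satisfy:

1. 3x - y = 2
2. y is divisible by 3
No

The full constraint system is jointly infeasible over the integers. Each constraint and what it forces:

  - 3x - y = 2: is a linear equation tying the variables together
  - y is divisible by 3: restricts y to multiples of 3

Modular obstruction: writing y = 3y', every remaining term of the linear equation is divisible by 3, so the left side is ≡ 0 (mod 3); but the right side 2 ≡ 2 (mod 3). No integers can satisfy it.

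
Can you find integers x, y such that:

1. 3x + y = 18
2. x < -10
Yes

Take x = -11, y = 51. Substituting into each constraint:
  (1) 3(-11) + 51 = 18 ✓
  (2) -11 < -10 ✓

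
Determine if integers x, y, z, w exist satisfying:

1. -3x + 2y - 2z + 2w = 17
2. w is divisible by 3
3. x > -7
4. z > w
Yes

Take x = -5, y = 2, z = 1, w = 0. Substituting into each constraint:
  (1) -3(-5) + 2(2) - 2(1) + 2(0) = 17 ✓
  (2) 0 = 3 × 0, remainder 0 ✓
  (3) -5 > -7 ✓
  (4) 1 > 0 ✓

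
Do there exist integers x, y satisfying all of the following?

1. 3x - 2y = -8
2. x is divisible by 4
Yes

Take x = 0, y = 4. Substituting into each constraint:
  (1) 3(0) - 2(4) = -8 ✓
  (2) 0 = 4 × 0, remainder 0 ✓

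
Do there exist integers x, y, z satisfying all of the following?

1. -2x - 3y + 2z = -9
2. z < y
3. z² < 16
Yes

Take x = 3, y = 1, z = 0. Substituting into each constraint:
  (1) -2(3) - 3(1) + 2(0) = -9 ✓
  (2) 0 < 1 ✓
  (3) z² = (0)² = 0, and 0 < 16 ✓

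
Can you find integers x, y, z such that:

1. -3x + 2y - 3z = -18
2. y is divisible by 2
Yes

Take x = 0, y = 0, z = 6. Substituting into each constraint:
  (1) -3(0) + 2(0) - 3(6) = -18 ✓
  (2) 0 = 2 × 0, remainder 0 ✓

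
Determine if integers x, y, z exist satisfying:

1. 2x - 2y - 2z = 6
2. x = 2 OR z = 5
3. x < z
Yes

Take x = 2, y = -4, z = 3. Substituting into each constraint:
  (1) 2(2) - 2(-4) - 2(3) = 6 ✓
  (2) x = 2, target 2 ✓ (first branch holds)
  (3) 2 < 3 ✓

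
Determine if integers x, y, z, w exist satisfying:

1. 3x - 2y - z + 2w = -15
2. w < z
Yes

Take x = 0, y = 7, z = 1, w = 0. Substituting into each constraint:
  (1) 3(0) - 2(7) + (-1) + 2(0) = -15 ✓
  (2) 0 < 1 ✓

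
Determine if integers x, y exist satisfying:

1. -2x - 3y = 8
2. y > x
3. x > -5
Yes

Take x = -4, y = 0. Substituting into each constraint:
  (1) -2(-4) - 3(0) = 8 ✓
  (2) 0 > -4 ✓
  (3) -4 > -5 ✓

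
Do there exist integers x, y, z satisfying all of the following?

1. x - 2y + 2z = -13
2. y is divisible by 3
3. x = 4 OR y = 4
No

The full constraint system is jointly infeasible over the integers. Each constraint and what it forces:

  - x - 2y + 2z = -13: is a linear equation tying the variables together
  - y is divisible by 3: restricts y to multiples of 3
  - x = 4 OR y = 4: forces a choice: either x = 4 or y = 4

Split on the disjunction (x = 4 OR y = 4):
  • If x = 4: with x = 4, writing y = 3y', every remaining term of the linear equation is divisible by 2, so the left side is ≡ 0 (mod 2); but the right side -17 ≡ 1 (mod 2). No integers can satisfy it.
  • If y = 4: this contradicts the divisibility constraint — 4 is not a multiple of 3.
Both branches are infeasible, so the system has no integer solution.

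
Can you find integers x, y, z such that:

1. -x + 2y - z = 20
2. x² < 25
Yes

Take x = 0, y = 0, z = -20. Substituting into each constraint:
  (1) 0 + 2(0) + 20 = 20 ✓
  (2) x² = (0)² = 0, and 0 < 25 ✓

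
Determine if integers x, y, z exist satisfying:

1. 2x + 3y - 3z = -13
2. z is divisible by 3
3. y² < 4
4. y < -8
No

A contradictory subset is {y² < 4, y < -8}. No integer assignment can satisfy these jointly:

  - y² < 4: restricts y to |y| ≤ 1
  - y < -8: bounds one variable relative to a constant

Direct contradiction: the bounds on y require y ≥ -1 and y ≤ -9 simultaneously, which is empty.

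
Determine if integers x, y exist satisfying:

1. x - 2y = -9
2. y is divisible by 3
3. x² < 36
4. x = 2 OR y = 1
No

A contradictory subset is {x - 2y = -9, y is divisible by 3, x = 2 OR y = 1}. No integer assignment can satisfy these jointly:

  - x - 2y = -9: is a linear equation tying the variables together
  - y is divisible by 3: restricts y to multiples of 3
  - x = 2 OR y = 1: forces a choice: either x = 2 or y = 1

Split on the disjunction (x = 2 OR y = 1):
  • If x = 2: with x = 2, writing y = 3y', every remaining term of the linear equation is divisible by 6, so the left side is ≡ 0 (mod 6); but the right side -11 ≡ 1 (mod 6). No integers can satisfy it.
  • If y = 1: this contradicts the divisibility constraint — 1 is not a multiple of 3.
Both branches are infeasible, so the system has no integer solution.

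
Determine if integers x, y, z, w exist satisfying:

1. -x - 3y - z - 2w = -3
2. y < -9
Yes

Take x = 33, y = -10, z = 0, w = 0. Substituting into each constraint:
  (1) (-33) - 3(-10) + 0 - 2(0) = -3 ✓
  (2) -10 < -9 ✓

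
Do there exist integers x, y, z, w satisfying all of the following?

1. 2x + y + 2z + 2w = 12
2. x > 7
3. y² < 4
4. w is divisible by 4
Yes

Take x = 8, y = 0, z = -2, w = 0. Substituting into each constraint:
  (1) 2(8) + 0 + 2(-2) + 2(0) = 12 ✓
  (2) 8 > 7 ✓
  (3) y² = (0)² = 0, and 0 < 4 ✓
  (4) 0 = 4 × 0, remainder 0 ✓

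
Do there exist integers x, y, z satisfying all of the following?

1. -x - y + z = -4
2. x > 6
Yes

Take x = 7, y = 0, z = 3. Substituting into each constraint:
  (1) (-7) + 0 + 3 = -4 ✓
  (2) 7 > 6 ✓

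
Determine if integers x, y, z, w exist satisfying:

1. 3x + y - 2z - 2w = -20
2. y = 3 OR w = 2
Yes

Take x = -7, y = 3, z = 0, w = 1. Substituting into each constraint:
  (1) 3(-7) + 3 - 2(0) - 2(1) = -20 ✓
  (2) y = 3, target 3 ✓ (first branch holds)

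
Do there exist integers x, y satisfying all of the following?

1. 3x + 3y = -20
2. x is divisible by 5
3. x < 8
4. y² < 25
No

Even the single constraint (3x + 3y = -20) is infeasible over the integers.

  - 3x + 3y = -20: every term on the left is divisible by 3, so the LHS ≡ 0 (mod 3), but the RHS -20 is not — no integer solution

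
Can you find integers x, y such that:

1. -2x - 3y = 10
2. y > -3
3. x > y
No

The full constraint system is jointly infeasible over the integers. Each constraint and what it forces:

  - -2x - 3y = 10: is a linear equation tying the variables together
  - y > -3: bounds one variable relative to a constant
  - x > y: bounds one variable relative to another variable

Propagating the comparison: x > y and y ≥ -2 give x ≥ -1. Range argument: with x ∈ [-1, ∞], y ∈ [-2, ∞], the left side of the equation is at most 8, but the right side is 10 > 8. No integer solution exists.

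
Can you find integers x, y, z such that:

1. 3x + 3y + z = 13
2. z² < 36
Yes

Take x = 4, y = 0, z = 1. Substituting into each constraint:
  (1) 3(4) + 3(0) + 1 = 13 ✓
  (2) z² = (1)² = 1, and 1 < 36 ✓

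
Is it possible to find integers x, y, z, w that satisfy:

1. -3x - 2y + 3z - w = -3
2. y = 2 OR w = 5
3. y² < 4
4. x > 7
Yes

Take x = 8, y = -1, z = 8, w = 5. Substituting into each constraint:
  (1) -3(8) - 2(-1) + 3(8) + (-5) = -3 ✓
  (2) w = 5, target 5 ✓ (second branch holds)
  (3) y² = (-1)² = 1, and 1 < 4 ✓
  (4) 8 > 7 ✓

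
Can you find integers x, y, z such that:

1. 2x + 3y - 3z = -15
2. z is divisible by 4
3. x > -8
Yes

Take x = -6, y = -1, z = 0. Substituting into each constraint:
  (1) 2(-6) + 3(-1) - 3(0) = -15 ✓
  (2) 0 = 4 × 0, remainder 0 ✓
  (3) -6 > -8 ✓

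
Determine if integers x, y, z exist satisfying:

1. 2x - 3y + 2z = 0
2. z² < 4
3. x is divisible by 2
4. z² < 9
Yes

Take x = 0, y = 0, z = 0. Substituting into each constraint:
  (1) 2(0) - 3(0) + 2(0) = 0 ✓
  (2) z² = (0)² = 0, and 0 < 4 ✓
  (3) 0 = 2 × 0, remainder 0 ✓
  (4) z² = (0)² = 0, and 0 < 9 ✓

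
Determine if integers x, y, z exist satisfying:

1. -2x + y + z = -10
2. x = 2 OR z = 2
Yes

Take x = 2, y = 0, z = -6. Substituting into each constraint:
  (1) -2(2) + 0 + (-6) = -10 ✓
  (2) x = 2, target 2 ✓ (first branch holds)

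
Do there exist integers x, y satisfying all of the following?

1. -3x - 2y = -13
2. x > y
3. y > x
No

A contradictory subset is {x > y, y > x}. No integer assignment can satisfy these jointly:

  - x > y: bounds one variable relative to another variable
  - y > x: bounds one variable relative to another variable

Direct contradiction: x > y and y > x cannot both hold.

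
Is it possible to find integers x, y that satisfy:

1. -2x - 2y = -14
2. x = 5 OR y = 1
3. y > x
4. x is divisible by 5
No

A contradictory subset is {-2x - 2y = -14, x = 5 OR y = 1, y > x}. No integer assignment can satisfy these jointly:

  - -2x - 2y = -14: is a linear equation tying the variables together
  - x = 5 OR y = 1: forces a choice: either x = 5 or y = 1
  - y > x: bounds one variable relative to another variable

Split on the disjunction (x = 5 OR y = 1):
  • If x = 5: the equation forces y = 2, giving (x, y) = (5, 2), which violates y > x.
  • If y = 1: the equation forces x = 6, giving (y, x) = (1, 6), which violates y > x.
Both branches are infeasible, so the system has no integer solution.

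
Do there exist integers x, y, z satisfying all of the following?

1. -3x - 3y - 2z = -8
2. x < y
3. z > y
Yes

Take x = -2, y = 0, z = 7. Substituting into each constraint:
  (1) -3(-2) - 3(0) - 2(7) = -8 ✓
  (2) -2 < 0 ✓
  (3) 7 > 0 ✓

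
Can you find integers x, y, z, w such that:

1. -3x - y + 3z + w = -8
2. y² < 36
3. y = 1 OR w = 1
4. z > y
Yes

Take x = 0, y = 1, z = 2, w = -13. Substituting into each constraint:
  (1) -3(0) + (-1) + 3(2) + (-13) = -8 ✓
  (2) y² = (1)² = 1, and 1 < 36 ✓
  (3) y = 1, target 1 ✓ (first branch holds)
  (4) 2 > 1 ✓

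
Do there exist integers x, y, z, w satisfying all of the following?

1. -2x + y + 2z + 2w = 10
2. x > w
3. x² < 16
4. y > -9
Yes

Take x = 1, y = 12, z = 0, w = 0. Substituting into each constraint:
  (1) -2(1) + 12 + 2(0) + 2(0) = 10 ✓
  (2) 1 > 0 ✓
  (3) x² = (1)² = 1, and 1 < 16 ✓
  (4) 12 > -9 ✓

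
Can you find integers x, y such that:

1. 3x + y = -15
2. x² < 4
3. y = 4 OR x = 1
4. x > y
Yes

Take x = 1, y = -18. Substituting into each constraint:
  (1) 3(1) + (-18) = -15 ✓
  (2) x² = (1)² = 1, and 1 < 4 ✓
  (3) x = 1, target 1 ✓ (second branch holds)
  (4) 1 > -18 ✓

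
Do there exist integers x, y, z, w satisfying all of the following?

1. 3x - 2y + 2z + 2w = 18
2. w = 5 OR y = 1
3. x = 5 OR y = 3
Yes

Take x = 6, y = 3, z = -2, w = 5. Substituting into each constraint:
  (1) 3(6) - 2(3) + 2(-2) + 2(5) = 18 ✓
  (2) w = 5, target 5 ✓ (first branch holds)
  (3) y = 3, target 3 ✓ (second branch holds)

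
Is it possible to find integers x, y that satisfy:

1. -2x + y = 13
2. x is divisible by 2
Yes

Take x = 0, y = 13. Substituting into each constraint:
  (1) -2(0) + 13 = 13 ✓
  (2) 0 = 2 × 0, remainder 0 ✓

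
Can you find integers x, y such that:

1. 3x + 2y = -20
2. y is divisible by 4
Yes

Take x = 4, y = -16. Substituting into each constraint:
  (1) 3(4) + 2(-16) = -20 ✓
  (2) -16 = 4 × -4, remainder 0 ✓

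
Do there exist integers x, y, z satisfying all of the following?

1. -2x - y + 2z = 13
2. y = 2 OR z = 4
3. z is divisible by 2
Yes

Take x = -3, y = 1, z = 4. Substituting into each constraint:
  (1) -2(-3) + (-1) + 2(4) = 13 ✓
  (2) z = 4, target 4 ✓ (second branch holds)
  (3) 4 = 2 × 2, remainder 0 ✓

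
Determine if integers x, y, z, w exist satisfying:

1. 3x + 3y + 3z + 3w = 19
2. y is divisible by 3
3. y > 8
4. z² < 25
No

Even the single constraint (3x + 3y + 3z + 3w = 19) is infeasible over the integers.

  - 3x + 3y + 3z + 3w = 19: every term on the left is divisible by 3, so the LHS ≡ 0 (mod 3), but the RHS 19 is not — no integer solution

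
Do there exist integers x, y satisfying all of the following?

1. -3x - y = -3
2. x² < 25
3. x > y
Yes

Take x = 1, y = 0. Substituting into each constraint:
  (1) -3(1) + 0 = -3 ✓
  (2) x² = (1)² = 1, and 1 < 25 ✓
  (3) 1 > 0 ✓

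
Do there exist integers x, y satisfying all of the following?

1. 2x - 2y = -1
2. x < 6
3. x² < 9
No

Even the single constraint (2x - 2y = -1) is infeasible over the integers.

  - 2x - 2y = -1: every term on the left is divisible by 2, so the LHS ≡ 0 (mod 2), but the RHS -1 is not — no integer solution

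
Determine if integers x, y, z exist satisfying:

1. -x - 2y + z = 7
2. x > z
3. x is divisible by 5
Yes

Take x = 0, y = -4, z = -1. Substituting into each constraint:
  (1) 0 - 2(-4) + (-1) = 7 ✓
  (2) 0 > -1 ✓
  (3) 0 = 5 × 0, remainder 0 ✓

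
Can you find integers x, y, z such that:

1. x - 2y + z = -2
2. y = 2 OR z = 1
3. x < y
Yes

Take x = 1, y = 2, z = 1. Substituting into each constraint:
  (1) 1 - 2(2) + 1 = -2 ✓
  (2) y = 2, target 2 ✓ (first branch holds)
  (3) 1 < 2 ✓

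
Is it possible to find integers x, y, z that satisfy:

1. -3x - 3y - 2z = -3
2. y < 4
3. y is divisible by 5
Yes

Take x = 1, y = 0, z = 0. Substituting into each constraint:
  (1) -3(1) - 3(0) - 2(0) = -3 ✓
  (2) 0 < 4 ✓
  (3) 0 = 5 × 0, remainder 0 ✓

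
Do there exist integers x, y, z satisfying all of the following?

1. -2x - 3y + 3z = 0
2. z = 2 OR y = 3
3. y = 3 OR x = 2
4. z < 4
Yes

Take x = 0, y = 3, z = 3. Substituting into each constraint:
  (1) -2(0) - 3(3) + 3(3) = 0 ✓
  (2) y = 3, target 3 ✓ (second branch holds)
  (3) y = 3, target 3 ✓ (first branch holds)
  (4) 3 < 4 ✓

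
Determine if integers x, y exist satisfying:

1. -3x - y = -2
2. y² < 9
Yes

Take x = 0, y = 2. Substituting into each constraint:
  (1) -3(0) + (-2) = -2 ✓
  (2) y² = (2)² = 4, and 4 < 9 ✓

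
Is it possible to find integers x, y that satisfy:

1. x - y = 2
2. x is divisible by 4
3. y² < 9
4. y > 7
No

A contradictory subset is {y² < 9, y > 7}. No integer assignment can satisfy these jointly:

  - y² < 9: restricts y to |y| ≤ 2
  - y > 7: bounds one variable relative to a constant

Direct contradiction: the bounds on y require y ≥ 8 and y ≤ 2 simultaneously, which is empty.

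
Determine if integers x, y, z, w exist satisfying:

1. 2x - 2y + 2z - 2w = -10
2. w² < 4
Yes

Take x = 0, y = 5, z = 0, w = 0. Substituting into each constraint:
  (1) 2(0) - 2(5) + 2(0) - 2(0) = -10 ✓
  (2) w² = (0)² = 0, and 0 < 4 ✓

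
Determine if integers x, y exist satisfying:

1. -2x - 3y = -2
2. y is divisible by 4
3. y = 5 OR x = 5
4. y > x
No

A contradictory subset is {-2x - 3y = -2, y = 5 OR x = 5, y > x}. No integer assignment can satisfy these jointly:

  - -2x - 3y = -2: is a linear equation tying the variables together
  - y = 5 OR x = 5: forces a choice: either y = 5 or x = 5
  - y > x: bounds one variable relative to another variable

Split on the disjunction (y = 5 OR x = 5):
  • If y = 5: with y = 5, every remaining term of the linear equation is divisible by 2, so the left side is ≡ 0 (mod 2); but the right side 13 ≡ 1 (mod 2). No integers can satisfy it.
  • If x = 5: with x = 5, every remaining term of the linear equation is divisible by 3, so the left side is ≡ 0 (mod 3); but the right side 8 ≡ 2 (mod 3). No integers can satisfy it.
Both branches are infeasible, so the system has no integer solution.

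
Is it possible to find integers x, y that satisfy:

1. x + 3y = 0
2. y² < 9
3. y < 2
Yes

Take x = 0, y = 0. Substituting into each constraint:
  (1) 0 + 3(0) = 0 ✓
  (2) y² = (0)² = 0, and 0 < 9 ✓
  (3) 0 < 2 ✓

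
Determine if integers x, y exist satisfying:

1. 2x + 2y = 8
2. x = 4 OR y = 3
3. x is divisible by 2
Yes

Take x = 4, y = 0. Substituting into each constraint:
  (1) 2(4) + 2(0) = 8 ✓
  (2) x = 4, target 4 ✓ (first branch holds)
  (3) 4 = 2 × 2, remainder 0 ✓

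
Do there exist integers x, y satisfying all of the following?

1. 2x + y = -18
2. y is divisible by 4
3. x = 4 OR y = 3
No

The full constraint system is jointly infeasible over the integers. Each constraint and what it forces:

  - 2x + y = -18: is a linear equation tying the variables together
  - y is divisible by 4: restricts y to multiples of 4
  - x = 4 OR y = 3: forces a choice: either x = 4 or y = 3

Split on the disjunction (x = 4 OR y = 3):
  • If x = 4: with x = 4, writing y = 4y', every remaining term of the linear equation is divisible by 4, so the left side is ≡ 0 (mod 4); but the right side -26 ≡ 2 (mod 4). No integers can satisfy it.
  • If y = 3: this contradicts the divisibility constraint — 3 is not a multiple of 4.
Both branches are infeasible, so the system has no integer solution.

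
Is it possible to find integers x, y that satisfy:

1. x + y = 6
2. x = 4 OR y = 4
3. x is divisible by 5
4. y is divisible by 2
No

A contradictory subset is {x + y = 6, x = 4 OR y = 4, x is divisible by 5}. No integer assignment can satisfy these jointly:

  - x + y = 6: is a linear equation tying the variables together
  - x = 4 OR y = 4: forces a choice: either x = 4 or y = 4
  - x is divisible by 5: restricts x to multiples of 5

Split on the disjunction (x = 4 OR y = 4):
  • If x = 4: this contradicts the divisibility constraint — 4 is not a multiple of 5.
  • If y = 4: with y = 4, writing x = 5x', every remaining term of the linear equation is divisible by 5, so the left side is ≡ 0 (mod 5); but the right side 2 ≡ 2 (mod 5). No integers can satisfy it.
Both branches are infeasible, so the system has no integer solution.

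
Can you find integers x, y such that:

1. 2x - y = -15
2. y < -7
Yes

Take x = -12, y = -9. Substituting into each constraint:
  (1) 2(-12) + 9 = -15 ✓
  (2) -9 < -7 ✓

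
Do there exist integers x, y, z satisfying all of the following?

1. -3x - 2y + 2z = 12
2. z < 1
Yes

Take x = 0, y = -6, z = 0. Substituting into each constraint:
  (1) -3(0) - 2(-6) + 2(0) = 12 ✓
  (2) 0 < 1 ✓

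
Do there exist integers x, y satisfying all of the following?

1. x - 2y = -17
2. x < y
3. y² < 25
Yes

Take x = -17, y = 0. Substituting into each constraint:
  (1) (-17) - 2(0) = -17 ✓
  (2) -17 < 0 ✓
  (3) y² = (0)² = 0, and 0 < 25 ✓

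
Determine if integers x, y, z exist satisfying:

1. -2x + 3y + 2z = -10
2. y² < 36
Yes

Take x = 5, y = 0, z = 0. Substituting into each constraint:
  (1) -2(5) + 3(0) + 2(0) = -10 ✓
  (2) y² = (0)² = 0, and 0 < 36 ✓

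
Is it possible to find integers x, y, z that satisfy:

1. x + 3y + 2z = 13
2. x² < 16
Yes

Take x = 0, y = 3, z = 2. Substituting into each constraint:
  (1) 0 + 3(3) + 2(2) = 13 ✓
  (2) x² = (0)² = 0, and 0 < 16 ✓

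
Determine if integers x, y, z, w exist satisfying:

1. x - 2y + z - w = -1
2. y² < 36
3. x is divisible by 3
Yes

Take x = 0, y = 0, z = 0, w = 1. Substituting into each constraint:
  (1) 0 - 2(0) + 0 + (-1) = -1 ✓
  (2) y² = (0)² = 0, and 0 < 36 ✓
  (3) 0 = 3 × 0, remainder 0 ✓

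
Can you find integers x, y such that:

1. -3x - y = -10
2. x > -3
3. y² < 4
Yes

Take x = 3, y = 1. Substituting into each constraint:
  (1) -3(3) + (-1) = -10 ✓
  (2) 3 > -3 ✓
  (3) y² = (1)² = 1, and 1 < 4 ✓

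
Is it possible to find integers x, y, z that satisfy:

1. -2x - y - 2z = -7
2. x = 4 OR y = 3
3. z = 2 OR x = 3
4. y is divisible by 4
No

The full constraint system is jointly infeasible over the integers. Each constraint and what it forces:

  - -2x - y - 2z = -7: is a linear equation tying the variables together
  - x = 4 OR y = 3: forces a choice: either x = 4 or y = 3
  - z = 2 OR x = 3: forces a choice: either z = 2 or x = 3
  - y is divisible by 4: restricts y to multiples of 4

Modular obstruction: writing y = 4y', every remaining term of the linear equation is divisible by 2, so the left side is ≡ 0 (mod 2); but the right side -7 ≡ 1 (mod 2). No integers can satisfy it.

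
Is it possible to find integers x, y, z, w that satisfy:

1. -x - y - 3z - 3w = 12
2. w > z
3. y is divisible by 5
Yes

Take x = -15, y = 0, z = 0, w = 1. Substituting into each constraint:
  (1) 15 + 0 - 3(0) - 3(1) = 12 ✓
  (2) 1 > 0 ✓
  (3) 0 = 5 × 0, remainder 0 ✓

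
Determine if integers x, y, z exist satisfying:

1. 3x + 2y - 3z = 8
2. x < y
Yes

Take x = 0, y = 1, z = -2. Substituting into each constraint:
  (1) 3(0) + 2(1) - 3(-2) = 8 ✓
  (2) 0 < 1 ✓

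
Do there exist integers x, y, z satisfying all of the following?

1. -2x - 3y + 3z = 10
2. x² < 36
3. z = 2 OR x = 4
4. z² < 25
Yes

Take x = 4, y = -7, z = -1. Substituting into each constraint:
  (1) -2(4) - 3(-7) + 3(-1) = 10 ✓
  (2) x² = (4)² = 16, and 16 < 36 ✓
  (3) x = 4, target 4 ✓ (second branch holds)
  (4) z² = (-1)² = 1, and 1 < 25 ✓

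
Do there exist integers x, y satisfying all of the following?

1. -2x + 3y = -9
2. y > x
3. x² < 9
No

The full constraint system is jointly infeasible over the integers. Each constraint and what it forces:

  - -2x + 3y = -9: is a linear equation tying the variables together
  - y > x: bounds one variable relative to another variable
  - x² < 9: restricts x to |x| ≤ 2

Propagating the comparison: y > x and x ≥ -2 give y ≥ -1. Range argument: with x ∈ [-2, 2], y ∈ [-1, ∞], the left side of the equation is at least -7, but the right side is -9 < -7. No integer solution exists.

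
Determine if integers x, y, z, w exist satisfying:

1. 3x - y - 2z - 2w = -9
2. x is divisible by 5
Yes

Take x = 0, y = 1, z = 0, w = 4. Substituting into each constraint:
  (1) 3(0) + (-1) - 2(0) - 2(4) = -9 ✓
  (2) 0 = 5 × 0, remainder 0 ✓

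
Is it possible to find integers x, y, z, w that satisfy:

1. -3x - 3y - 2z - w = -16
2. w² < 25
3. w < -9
No

A contradictory subset is {w² < 25, w < -9}. No integer assignment can satisfy these jointly:

  - w² < 25: restricts w to |w| ≤ 4
  - w < -9: bounds one variable relative to a constant

Direct contradiction: the bounds on w require w ≥ -4 and w ≤ -10 simultaneously, which is empty.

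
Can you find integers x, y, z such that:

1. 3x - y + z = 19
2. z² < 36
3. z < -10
No

A contradictory subset is {z² < 36, z < -10}. No integer assignment can satisfy these jointly:

  - z² < 36: restricts z to |z| ≤ 5
  - z < -10: bounds one variable relative to a constant

Direct contradiction: the bounds on z require z ≥ -5 and z ≤ -11 simultaneously, which is empty.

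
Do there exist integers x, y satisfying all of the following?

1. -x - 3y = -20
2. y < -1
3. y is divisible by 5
Yes

Take x = 35, y = -5. Substituting into each constraint:
  (1) (-35) - 3(-5) = -20 ✓
  (2) -5 < -1 ✓
  (3) -5 = 5 × -1, remainder 0 ✓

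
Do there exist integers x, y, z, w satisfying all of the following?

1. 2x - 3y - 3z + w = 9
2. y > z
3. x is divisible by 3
Yes

Take x = 0, y = 1, z = 0, w = 12. Substituting into each constraint:
  (1) 2(0) - 3(1) - 3(0) + 12 = 9 ✓
  (2) 1 > 0 ✓
  (3) 0 = 3 × 0, remainder 0 ✓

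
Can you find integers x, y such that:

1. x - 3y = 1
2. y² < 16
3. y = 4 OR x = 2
No

The full constraint system is jointly infeasible over the integers. Each constraint and what it forces:

  - x - 3y = 1: is a linear equation tying the variables together
  - y² < 16: restricts y to |y| ≤ 3
  - y = 4 OR x = 2: forces a choice: either y = 4 or x = 2

Split on the disjunction (y = 4 OR x = 2):
  • If y = 4: this contradicts y² < 16, which requires |y| ≤ 3.
  • If x = 2: with x = 2, every remaining term of the linear equation is divisible by 3, so the left side is ≡ 0 (mod 3); but the right side -1 ≡ 2 (mod 3). No integers can satisfy it.
Both branches are infeasible, so the system has no integer solution.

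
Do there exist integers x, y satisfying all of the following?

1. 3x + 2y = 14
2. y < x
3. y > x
No

A contradictory subset is {y < x, y > x}. No integer assignment can satisfy these jointly:

  - y < x: bounds one variable relative to another variable
  - y > x: bounds one variable relative to another variable

Direct contradiction: x > y and y > x cannot both hold.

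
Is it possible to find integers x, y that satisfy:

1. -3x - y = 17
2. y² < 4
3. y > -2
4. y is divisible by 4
No

The full constraint system is jointly infeasible over the integers. Each constraint and what it forces:

  - -3x - y = 17: is a linear equation tying the variables together
  - y² < 4: restricts y to |y| ≤ 1
  - y > -2: bounds one variable relative to a constant
  - y is divisible by 4: restricts y to multiples of 4

The bounds confine y to {0} with 4 | y. For each value, substitute into the equation:
  • y = 0: the equation gives -3x = 17, so x would not be an integer.
Every case fails, so no integer solution exists.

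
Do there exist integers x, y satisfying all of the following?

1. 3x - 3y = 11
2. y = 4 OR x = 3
No

Even the single constraint (3x - 3y = 11) is infeasible over the integers.

  - 3x - 3y = 11: every term on the left is divisible by 3, so the LHS ≡ 0 (mod 3), but the RHS 11 is not — no integer solution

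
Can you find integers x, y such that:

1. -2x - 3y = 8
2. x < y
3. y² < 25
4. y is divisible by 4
Yes

Take x = -4, y = 0. Substituting into each constraint:
  (1) -2(-4) - 3(0) = 8 ✓
  (2) -4 < 0 ✓
  (3) y² = (0)² = 0, and 0 < 25 ✓
  (4) 0 = 4 × 0, remainder 0 ✓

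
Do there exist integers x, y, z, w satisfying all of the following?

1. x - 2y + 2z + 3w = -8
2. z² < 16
Yes

Take x = 0, y = 0, z = 2, w = -4. Substituting into each constraint:
  (1) 0 - 2(0) + 2(2) + 3(-4) = -8 ✓
  (2) z² = (2)² = 4, and 4 < 16 ✓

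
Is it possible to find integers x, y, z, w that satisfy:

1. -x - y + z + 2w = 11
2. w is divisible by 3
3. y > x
Yes

Take x = -1, y = 0, z = 10, w = 0. Substituting into each constraint:
  (1) 1 + 0 + 10 + 2(0) = 11 ✓
  (2) 0 = 3 × 0, remainder 0 ✓
  (3) 0 > -1 ✓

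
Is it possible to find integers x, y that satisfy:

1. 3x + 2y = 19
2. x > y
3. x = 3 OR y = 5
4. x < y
No

A contradictory subset is {x > y, x < y}. No integer assignment can satisfy these jointly:

  - x > y: bounds one variable relative to another variable
  - x < y: bounds one variable relative to another variable

Direct contradiction: x > y and y > x cannot both hold.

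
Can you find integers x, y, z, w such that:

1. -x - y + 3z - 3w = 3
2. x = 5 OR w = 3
Yes

Take x = 5, y = 1, z = 7, w = 4. Substituting into each constraint:
  (1) (-5) + (-1) + 3(7) - 3(4) = 3 ✓
  (2) x = 5, target 5 ✓ (first branch holds)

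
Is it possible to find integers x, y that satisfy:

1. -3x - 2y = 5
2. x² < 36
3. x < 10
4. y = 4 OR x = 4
No

A contradictory subset is {-3x - 2y = 5, y = 4 OR x = 4}. No integer assignment can satisfy these jointly:

  - -3x - 2y = 5: is a linear equation tying the variables together
  - y = 4 OR x = 4: forces a choice: either y = 4 or x = 4

Split on the disjunction (y = 4 OR x = 4):
  • If y = 4: with y = 4, every remaining term of the linear equation is divisible by 3, so the left side is ≡ 0 (mod 3); but the right side 13 ≡ 1 (mod 3). No integers can satisfy it.
  • If x = 4: with x = 4, every remaining term of the linear equation is divisible by 2, so the left side is ≡ 0 (mod 2); but the right side 17 ≡ 1 (mod 2). No integers can satisfy it.
Both branches are infeasible, so the system has no integer solution.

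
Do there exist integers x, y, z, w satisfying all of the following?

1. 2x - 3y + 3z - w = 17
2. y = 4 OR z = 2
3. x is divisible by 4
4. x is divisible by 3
Yes

Take x = 0, y = 4, z = 0, w = -29. Substituting into each constraint:
  (1) 2(0) - 3(4) + 3(0) + 29 = 17 ✓
  (2) y = 4, target 4 ✓ (first branch holds)
  (3) 0 = 4 × 0, remainder 0 ✓
  (4) 0 = 3 × 0, remainder 0 ✓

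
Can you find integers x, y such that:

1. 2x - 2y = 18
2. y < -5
Yes

Take x = 3, y = -6. Substituting into each constraint:
  (1) 2(3) - 2(-6) = 18 ✓
  (2) -6 < -5 ✓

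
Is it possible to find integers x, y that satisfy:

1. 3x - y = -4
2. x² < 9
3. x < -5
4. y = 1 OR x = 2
No

A contradictory subset is {3x - y = -4, x < -5, y = 1 OR x = 2}. No integer assignment can satisfy these jointly:

  - 3x - y = -4: is a linear equation tying the variables together
  - x < -5: bounds one variable relative to a constant
  - y = 1 OR x = 2: forces a choice: either y = 1 or x = 2

Split on the disjunction (y = 1 OR x = 2):
  • If y = 1: the equation forces x = -1, which contradicts the bound x ≤ -6.
  • If x = 2: this contradicts the bound x ≤ -6.
Both branches are infeasible, so the system has no integer solution.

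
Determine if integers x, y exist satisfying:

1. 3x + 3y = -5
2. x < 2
No

Even the single constraint (3x + 3y = -5) is infeasible over the integers.

  - 3x + 3y = -5: every term on the left is divisible by 3, so the LHS ≡ 0 (mod 3), but the RHS -5 is not — no integer solution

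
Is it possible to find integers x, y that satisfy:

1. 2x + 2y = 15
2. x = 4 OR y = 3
No

Even the single constraint (2x + 2y = 15) is infeasible over the integers.

  - 2x + 2y = 15: every term on the left is divisible by 2, so the LHS ≡ 0 (mod 2), but the RHS 15 is not — no integer solution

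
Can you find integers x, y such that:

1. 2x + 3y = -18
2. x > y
Yes

Take x = -3, y = -4. Substituting into each constraint:
  (1) 2(-3) + 3(-4) = -18 ✓
  (2) -3 > -4 ✓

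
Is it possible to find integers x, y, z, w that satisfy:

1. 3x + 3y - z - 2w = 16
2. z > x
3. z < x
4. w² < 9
No

A contradictory subset is {z > x, z < x}. No integer assignment can satisfy these jointly:

  - z > x: bounds one variable relative to another variable
  - z < x: bounds one variable relative to another variable

Direct contradiction: z > x and x > z cannot both hold.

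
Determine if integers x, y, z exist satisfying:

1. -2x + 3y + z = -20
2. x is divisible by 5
Yes

Take x = 0, y = -7, z = 1. Substituting into each constraint:
  (1) -2(0) + 3(-7) + 1 = -20 ✓
  (2) 0 = 5 × 0, remainder 0 ✓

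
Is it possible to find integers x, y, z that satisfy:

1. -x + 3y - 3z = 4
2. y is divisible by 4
Yes

Take x = -4, y = 0, z = 0. Substituting into each constraint:
  (1) 4 + 3(0) - 3(0) = 4 ✓
  (2) 0 = 4 × 0, remainder 0 ✓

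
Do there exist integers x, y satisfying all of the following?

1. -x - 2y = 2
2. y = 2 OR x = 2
Yes

Take x = -6, y = 2. Substituting into each constraint:
  (1) 6 - 2(2) = 2 ✓
  (2) y = 2, target 2 ✓ (first branch holds)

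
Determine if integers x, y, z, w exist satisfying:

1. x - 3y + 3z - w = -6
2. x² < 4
Yes

Take x = 0, y = 0, z = 0, w = 6. Substituting into each constraint:
  (1) 0 - 3(0) + 3(0) + (-6) = -6 ✓
  (2) x² = (0)² = 0, and 0 < 4 ✓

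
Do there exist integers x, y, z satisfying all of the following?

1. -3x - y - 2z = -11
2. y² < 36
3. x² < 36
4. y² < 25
Yes

Take x = 3, y = 2, z = 0. Substituting into each constraint:
  (1) -3(3) + (-2) - 2(0) = -11 ✓
  (2) y² = (2)² = 4, and 4 < 36 ✓
  (3) x² = (3)² = 9, and 9 < 36 ✓
  (4) y² = (2)² = 4, and 4 < 25 ✓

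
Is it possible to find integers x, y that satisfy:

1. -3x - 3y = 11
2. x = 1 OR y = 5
No

Even the single constraint (-3x - 3y = 11) is infeasible over the integers.

  - -3x - 3y = 11: every term on the left is divisible by 3, so the LHS ≡ 0 (mod 3), but the RHS 11 is not — no integer solution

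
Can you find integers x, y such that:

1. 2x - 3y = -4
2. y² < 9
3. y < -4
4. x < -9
No

A contradictory subset is {y² < 9, y < -4}. No integer assignment can satisfy these jointly:

  - y² < 9: restricts y to |y| ≤ 2
  - y < -4: bounds one variable relative to a constant

Direct contradiction: the bounds on y require y ≥ -2 and y ≤ -5 simultaneously, which is empty.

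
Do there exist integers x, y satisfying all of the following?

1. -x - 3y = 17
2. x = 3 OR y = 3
Yes

Take x = -26, y = 3. Substituting into each constraint:
  (1) 26 - 3(3) = 17 ✓
  (2) y = 3, target 3 ✓ (second branch holds)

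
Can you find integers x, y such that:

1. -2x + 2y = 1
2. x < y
No

Even the single constraint (-2x + 2y = 1) is infeasible over the integers.

  - -2x + 2y = 1: every term on the left is divisible by 2, so the LHS ≡ 0 (mod 2), but the RHS 1 is not — no integer solution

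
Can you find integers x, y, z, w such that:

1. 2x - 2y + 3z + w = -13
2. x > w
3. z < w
Yes

Take x = 1, y = 6, z = -1, w = 0. Substituting into each constraint:
  (1) 2(1) - 2(6) + 3(-1) + 0 = -13 ✓
  (2) 1 > 0 ✓
  (3) -1 < 0 ✓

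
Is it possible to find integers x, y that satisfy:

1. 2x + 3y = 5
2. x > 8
Yes

Take x = 10, y = -5. Substituting into each constraint:
  (1) 2(10) + 3(-5) = 5 ✓
  (2) 10 > 8 ✓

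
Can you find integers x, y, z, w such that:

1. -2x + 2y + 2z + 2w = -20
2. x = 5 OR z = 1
Yes

Take x = 0, y = -11, z = 1, w = 0. Substituting into each constraint:
  (1) -2(0) + 2(-11) + 2(1) + 2(0) = -20 ✓
  (2) z = 1, target 1 ✓ (second branch holds)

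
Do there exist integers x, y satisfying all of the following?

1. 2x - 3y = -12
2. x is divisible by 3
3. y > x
Yes

Take x = 0, y = 4. Substituting into each constraint:
  (1) 2(0) - 3(4) = -12 ✓
  (2) 0 = 3 × 0, remainder 0 ✓
  (3) 4 > 0 ✓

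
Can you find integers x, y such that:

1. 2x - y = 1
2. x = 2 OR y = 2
Yes

Take x = 2, y = 3. Substituting into each constraint:
  (1) 2(2) + (-3) = 1 ✓
  (2) x = 2, target 2 ✓ (first branch holds)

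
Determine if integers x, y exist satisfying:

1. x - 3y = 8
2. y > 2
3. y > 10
Yes

Take x = 41, y = 11. Substituting into each constraint:
  (1) 41 - 3(11) = 8 ✓
  (2) 11 > 2 ✓
  (3) 11 > 10 ✓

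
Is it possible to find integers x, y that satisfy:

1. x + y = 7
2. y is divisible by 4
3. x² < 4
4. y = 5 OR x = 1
No

A contradictory subset is {x + y = 7, y is divisible by 4, y = 5 OR x = 1}. No integer assignment can satisfy these jointly:

  - x + y = 7: is a linear equation tying the variables together
  - y is divisible by 4: restricts y to multiples of 4
  - y = 5 OR x = 1: forces a choice: either y = 5 or x = 1

Split on the disjunction (y = 5 OR x = 1):
  • If y = 5: this contradicts the divisibility constraint — 5 is not a multiple of 4.
  • If x = 1: with x = 1, writing y = 4y', every remaining term of the linear equation is divisible by 4, so the left side is ≡ 0 (mod 4); but the right side 6 ≡ 2 (mod 4). No integers can satisfy it.
Both branches are infeasible, so the system has no integer solution.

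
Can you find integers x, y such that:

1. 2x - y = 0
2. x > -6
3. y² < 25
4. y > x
Yes

Take x = 1, y = 2. Substituting into each constraint:
  (1) 2(1) + (-2) = 0 ✓
  (2) 1 > -6 ✓
  (3) y² = (2)² = 4, and 4 < 25 ✓
  (4) 2 > 1 ✓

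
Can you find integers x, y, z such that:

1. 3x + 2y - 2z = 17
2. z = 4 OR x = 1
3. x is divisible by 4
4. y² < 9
No

A contradictory subset is {3x + 2y - 2z = 17, x is divisible by 4}. No integer assignment can satisfy these jointly:

  - 3x + 2y - 2z = 17: is a linear equation tying the variables together
  - x is divisible by 4: restricts x to multiples of 4

Modular obstruction: writing x = 4x', every remaining term of the linear equation is divisible by 2, so the left side is ≡ 0 (mod 2); but the right side 17 ≡ 1 (mod 2). No integers can satisfy it.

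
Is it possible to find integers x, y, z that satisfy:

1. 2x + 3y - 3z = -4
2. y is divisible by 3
Yes

Take x = -2, y = 0, z = 0. Substituting into each constraint:
  (1) 2(-2) + 3(0) - 3(0) = -4 ✓
  (2) 0 = 3 × 0, remainder 0 ✓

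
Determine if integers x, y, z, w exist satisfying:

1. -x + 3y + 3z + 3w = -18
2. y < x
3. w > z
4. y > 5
Yes

Take x = 33, y = 6, z = -1, w = 0. Substituting into each constraint:
  (1) (-33) + 3(6) + 3(-1) + 3(0) = -18 ✓
  (2) 6 < 33 ✓
  (3) 0 > -1 ✓
  (4) 6 > 5 ✓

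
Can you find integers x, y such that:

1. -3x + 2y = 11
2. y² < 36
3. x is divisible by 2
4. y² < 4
No

A contradictory subset is {-3x + 2y = 11, x is divisible by 2}. No integer assignment can satisfy these jointly:

  - -3x + 2y = 11: is a linear equation tying the variables together
  - x is divisible by 2: restricts x to multiples of 2

Modular obstruction: writing x = 2x', every remaining term of the linear equation is divisible by 2, so the left side is ≡ 0 (mod 2); but the right side 11 ≡ 1 (mod 2). No integers can satisfy it.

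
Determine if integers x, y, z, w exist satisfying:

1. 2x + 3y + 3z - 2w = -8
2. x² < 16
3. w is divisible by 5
Yes

Take x = 2, y = 0, z = -4, w = 0. Substituting into each constraint:
  (1) 2(2) + 3(0) + 3(-4) - 2(0) = -8 ✓
  (2) x² = (2)² = 4, and 4 < 16 ✓
  (3) 0 = 5 × 0, remainder 0 ✓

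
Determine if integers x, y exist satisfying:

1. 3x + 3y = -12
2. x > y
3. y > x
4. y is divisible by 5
No

A contradictory subset is {x > y, y > x}. No integer assignment can satisfy these jointly:

  - x > y: bounds one variable relative to another variable
  - y > x: bounds one variable relative to another variable

Direct contradiction: x > y and y > x cannot both hold.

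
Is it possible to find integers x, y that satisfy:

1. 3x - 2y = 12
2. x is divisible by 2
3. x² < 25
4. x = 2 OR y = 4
Yes

Take x = 2, y = -3. Substituting into each constraint:
  (1) 3(2) - 2(-3) = 12 ✓
  (2) 2 = 2 × 1, remainder 0 ✓
  (3) x² = (2)² = 4, and 4 < 25 ✓
  (4) x = 2, target 2 ✓ (first branch holds)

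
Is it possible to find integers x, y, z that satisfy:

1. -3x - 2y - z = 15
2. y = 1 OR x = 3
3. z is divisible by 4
Yes

Take x = -7, y = 1, z = 4. Substituting into each constraint:
  (1) -3(-7) - 2(1) + (-4) = 15 ✓
  (2) y = 1, target 1 ✓ (first branch holds)
  (3) 4 = 4 × 1, remainder 0 ✓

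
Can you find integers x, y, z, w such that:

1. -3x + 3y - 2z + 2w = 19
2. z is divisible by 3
Yes

Take x = -5, y = 0, z = 0, w = 2. Substituting into each constraint:
  (1) -3(-5) + 3(0) - 2(0) + 2(2) = 19 ✓
  (2) 0 = 3 × 0, remainder 0 ✓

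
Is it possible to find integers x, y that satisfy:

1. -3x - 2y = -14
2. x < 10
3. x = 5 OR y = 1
Yes

Take x = 4, y = 1. Substituting into each constraint:
  (1) -3(4) - 2(1) = -14 ✓
  (2) 4 < 10 ✓
  (3) y = 1, target 1 ✓ (second branch holds)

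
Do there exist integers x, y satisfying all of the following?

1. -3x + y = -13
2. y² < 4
Yes

Take x = 4, y = -1. Substituting into each constraint:
  (1) -3(4) + (-1) = -13 ✓
  (2) y² = (-1)² = 1, and 1 < 4 ✓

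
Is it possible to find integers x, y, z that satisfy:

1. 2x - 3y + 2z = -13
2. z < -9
Yes

Take x = 5, y = 1, z = -10. Substituting into each constraint:
  (1) 2(5) - 3(1) + 2(-10) = -13 ✓
  (2) -10 < -9 ✓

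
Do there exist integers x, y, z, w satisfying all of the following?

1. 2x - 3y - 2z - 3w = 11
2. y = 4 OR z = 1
Yes

Take x = 2, y = -3, z = 1, w = 0. Substituting into each constraint:
  (1) 2(2) - 3(-3) - 2(1) - 3(0) = 11 ✓
  (2) z = 1, target 1 ✓ (second branch holds)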